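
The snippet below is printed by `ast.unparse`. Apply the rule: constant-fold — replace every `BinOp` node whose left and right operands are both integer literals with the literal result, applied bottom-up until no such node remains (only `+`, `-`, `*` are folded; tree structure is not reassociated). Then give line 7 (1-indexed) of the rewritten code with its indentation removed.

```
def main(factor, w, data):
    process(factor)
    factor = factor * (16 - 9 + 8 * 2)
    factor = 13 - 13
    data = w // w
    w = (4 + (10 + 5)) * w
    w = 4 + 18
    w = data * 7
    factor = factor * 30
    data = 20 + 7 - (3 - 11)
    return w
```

w = 22

Transformed code:
def main(factor, w, data):
    process(factor)
    factor = factor * 23
    factor = 0
    data = w // w
    w = 19 * w
    w = 22
    w = data * 7
    factor = factor * 30
    data = 35
    return w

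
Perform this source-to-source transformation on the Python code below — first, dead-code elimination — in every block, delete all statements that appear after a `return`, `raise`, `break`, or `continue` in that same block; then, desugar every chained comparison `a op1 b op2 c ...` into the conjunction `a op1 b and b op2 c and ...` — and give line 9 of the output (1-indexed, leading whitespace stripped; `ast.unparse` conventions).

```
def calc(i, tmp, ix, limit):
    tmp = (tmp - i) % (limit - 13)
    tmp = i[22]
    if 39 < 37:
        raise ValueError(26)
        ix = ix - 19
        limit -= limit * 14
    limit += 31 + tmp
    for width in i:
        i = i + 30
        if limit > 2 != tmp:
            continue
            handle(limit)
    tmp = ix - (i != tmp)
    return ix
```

if limit > 2 and 2 != tmp:

Transformed code:
def calc(i, tmp, ix, limit):
    tmp = (tmp - i) % (limit - 13)
    tmp = i[22]
    if 39 < 37:
        raise ValueError(26)
    limit += 31 + tmp
    for width in i:
        i = i + 30
        if limit > 2 and 2 != tmp:
            continue
    tmp = ix - (i != tmp)
    return ix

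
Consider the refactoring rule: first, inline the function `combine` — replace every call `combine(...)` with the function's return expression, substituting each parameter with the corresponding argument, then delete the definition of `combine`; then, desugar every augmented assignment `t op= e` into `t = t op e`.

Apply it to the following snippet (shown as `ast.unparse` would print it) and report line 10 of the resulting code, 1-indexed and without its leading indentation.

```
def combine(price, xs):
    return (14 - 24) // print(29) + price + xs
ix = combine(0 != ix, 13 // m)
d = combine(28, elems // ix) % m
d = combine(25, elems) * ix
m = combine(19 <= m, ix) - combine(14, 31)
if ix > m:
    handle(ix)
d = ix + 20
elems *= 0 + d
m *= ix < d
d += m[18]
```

d = d + m[18]

Transformed code:
ix = (14 - 24) // print(29) + (0 != ix) + 13 // m
d = ((14 - 24) // print(29) + 28 + elems // ix) % m
d = ((14 - 24) // print(29) + 25 + elems) * ix
m = (14 - 24) // print(29) + (19 <= m) + ix - ((14 - 24) // print(29) + 14 + 31)
if ix > m:
    handle(ix)
d = ix + 20
elems = elems * (0 + d)
m = m * (ix < d)
d = d + m[18]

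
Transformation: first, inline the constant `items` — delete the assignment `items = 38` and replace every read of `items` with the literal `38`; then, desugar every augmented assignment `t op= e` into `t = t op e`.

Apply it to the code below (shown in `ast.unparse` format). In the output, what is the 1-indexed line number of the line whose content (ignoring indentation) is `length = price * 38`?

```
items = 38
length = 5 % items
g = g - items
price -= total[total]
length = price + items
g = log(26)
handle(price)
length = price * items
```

7

Transformed code:
length = 5 % 38
g = g - 38
price = price - total[total]
length = price + 38
g = log(26)
handle(price)
length = price * 38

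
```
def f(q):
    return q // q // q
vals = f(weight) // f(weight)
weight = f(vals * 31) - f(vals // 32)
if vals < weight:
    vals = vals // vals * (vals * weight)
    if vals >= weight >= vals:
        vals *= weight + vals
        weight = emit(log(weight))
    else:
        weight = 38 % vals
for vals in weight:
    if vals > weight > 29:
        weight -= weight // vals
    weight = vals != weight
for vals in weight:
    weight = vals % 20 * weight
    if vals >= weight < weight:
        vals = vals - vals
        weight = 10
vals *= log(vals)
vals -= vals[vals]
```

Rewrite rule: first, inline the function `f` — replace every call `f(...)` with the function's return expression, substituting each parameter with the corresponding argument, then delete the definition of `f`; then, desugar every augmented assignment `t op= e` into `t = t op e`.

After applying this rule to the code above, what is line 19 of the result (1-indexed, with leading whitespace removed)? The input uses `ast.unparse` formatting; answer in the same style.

Transformed code:
vals = weight // weight // weight // (weight // weight // weight)
weight = vals * 31 // (vals * 31) // (vals * 31) - vals // 32 // (vals // 32) // (vals // 32)
if vals < weight:
    vals = vals // vals * (vals * weight)
    if vals >= weight >= vals:
        vals = vals * (weight + vals)
        weight = emit(log(weight))
    else:
        weight = 38 % vals
for vals in weight:
    if vals > weight > 29:
        weight = weight - weight // vals
    weight = vals != weight
for vals in weight:
    weight = vals % 20 * weight
    if vals >= weight < weight:
        vals = vals - vals
        weight = 10
vals = vals * log(vals)
vals = vals - vals[vals]

vals = vals * log(vals)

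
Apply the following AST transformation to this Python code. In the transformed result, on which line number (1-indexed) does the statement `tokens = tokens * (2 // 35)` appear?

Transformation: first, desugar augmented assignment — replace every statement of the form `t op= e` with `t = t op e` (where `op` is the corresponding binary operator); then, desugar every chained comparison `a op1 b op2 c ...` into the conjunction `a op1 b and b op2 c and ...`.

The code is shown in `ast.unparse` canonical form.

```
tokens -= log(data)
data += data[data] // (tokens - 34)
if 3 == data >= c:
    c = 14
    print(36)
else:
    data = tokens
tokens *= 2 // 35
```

8

Transformed code:
tokens = tokens - log(data)
data = data + data[data] // (tokens - 34)
if 3 == data and data >= c:
    c = 14
    print(36)
else:
    data = tokens
tokens = tokens * (2 // 35)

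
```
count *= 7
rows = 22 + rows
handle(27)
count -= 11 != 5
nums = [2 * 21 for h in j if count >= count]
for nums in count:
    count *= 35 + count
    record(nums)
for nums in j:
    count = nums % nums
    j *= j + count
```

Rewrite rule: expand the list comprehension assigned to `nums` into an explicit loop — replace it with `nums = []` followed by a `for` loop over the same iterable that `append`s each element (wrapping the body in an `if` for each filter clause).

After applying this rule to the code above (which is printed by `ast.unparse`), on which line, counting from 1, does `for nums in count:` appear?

Transformed code:
count *= 7
rows = 22 + rows
handle(27)
count -= 11 != 5
nums = []
for h in j:
    if count >= count:
        nums.append(2 * 21)
for nums in count:
    count *= 35 + count
    record(nums)
for nums in j:
    count = nums % nums
    j *= j + count

9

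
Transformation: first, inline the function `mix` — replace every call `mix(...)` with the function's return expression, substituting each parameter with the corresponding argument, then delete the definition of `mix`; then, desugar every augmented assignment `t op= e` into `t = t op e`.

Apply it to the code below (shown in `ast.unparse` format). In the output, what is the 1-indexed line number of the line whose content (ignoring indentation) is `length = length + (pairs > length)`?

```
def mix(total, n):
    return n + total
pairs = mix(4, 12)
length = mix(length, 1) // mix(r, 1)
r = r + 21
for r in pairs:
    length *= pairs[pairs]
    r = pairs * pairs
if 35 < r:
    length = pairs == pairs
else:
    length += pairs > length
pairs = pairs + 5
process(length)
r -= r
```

Transformed code:
pairs = 12 + 4
length = (1 + length) // (1 + r)
r = r + 21
for r in pairs:
    length = length * pairs[pairs]
    r = pairs * pairs
if 35 < r:
    length = pairs == pairs
else:
    length = length + (pairs > length)
pairs = pairs + 5
process(length)
r = r - r

10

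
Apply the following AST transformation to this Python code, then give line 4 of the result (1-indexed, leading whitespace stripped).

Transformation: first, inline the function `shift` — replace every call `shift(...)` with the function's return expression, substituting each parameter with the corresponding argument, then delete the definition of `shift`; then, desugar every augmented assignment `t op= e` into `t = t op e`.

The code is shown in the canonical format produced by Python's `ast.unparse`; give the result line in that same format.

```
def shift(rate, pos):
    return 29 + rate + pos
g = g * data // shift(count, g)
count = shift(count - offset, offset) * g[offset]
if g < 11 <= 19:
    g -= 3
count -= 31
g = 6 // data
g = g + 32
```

g = g - 3

Transformed code:
g = g * data // (29 + count + g)
count = (29 + (count - offset) + offset) * g[offset]
if g < 11 <= 19:
    g = g - 3
count = count - 31
g = 6 // data
g = g + 32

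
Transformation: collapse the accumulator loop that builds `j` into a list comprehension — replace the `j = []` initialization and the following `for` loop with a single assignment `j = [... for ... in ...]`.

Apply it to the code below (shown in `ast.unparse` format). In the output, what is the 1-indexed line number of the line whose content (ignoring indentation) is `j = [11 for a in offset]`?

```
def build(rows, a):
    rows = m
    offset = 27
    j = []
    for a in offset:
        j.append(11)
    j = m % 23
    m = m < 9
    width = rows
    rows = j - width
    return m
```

4

Transformed code:
def build(rows, a):
    rows = m
    offset = 27
    j = [11 for a in offset]
    j = m % 23
    m = m < 9
    width = rows
    rows = j - width
    return m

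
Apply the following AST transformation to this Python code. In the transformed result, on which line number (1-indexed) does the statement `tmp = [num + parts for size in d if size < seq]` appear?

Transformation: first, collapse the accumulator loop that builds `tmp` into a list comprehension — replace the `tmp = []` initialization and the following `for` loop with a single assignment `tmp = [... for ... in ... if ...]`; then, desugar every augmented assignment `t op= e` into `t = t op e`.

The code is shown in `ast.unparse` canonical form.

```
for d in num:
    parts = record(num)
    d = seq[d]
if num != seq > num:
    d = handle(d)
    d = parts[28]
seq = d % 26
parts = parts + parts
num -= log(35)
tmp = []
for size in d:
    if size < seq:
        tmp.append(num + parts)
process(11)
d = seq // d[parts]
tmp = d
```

Transformed code:
for d in num:
    parts = record(num)
    d = seq[d]
if num != seq > num:
    d = handle(d)
    d = parts[28]
seq = d % 26
parts = parts + parts
num = num - log(35)
tmp = [num + parts for size in d if size < seq]
process(11)
d = seq // d[parts]
tmp = d

10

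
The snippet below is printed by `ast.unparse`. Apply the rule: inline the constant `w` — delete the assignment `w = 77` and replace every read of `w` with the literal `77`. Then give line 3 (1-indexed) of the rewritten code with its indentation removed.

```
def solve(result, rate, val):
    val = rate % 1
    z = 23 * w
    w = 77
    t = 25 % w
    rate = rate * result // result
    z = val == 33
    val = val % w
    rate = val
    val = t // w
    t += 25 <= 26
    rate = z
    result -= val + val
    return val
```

z = 23 * 77

Transformed code:
def solve(result, rate, val):
    val = rate % 1
    z = 23 * 77
    t = 25 % 77
    rate = rate * result // result
    z = val == 33
    val = val % 77
    rate = val
    val = t // 77
    t += 25 <= 26
    rate = z
    result -= val + val
    return val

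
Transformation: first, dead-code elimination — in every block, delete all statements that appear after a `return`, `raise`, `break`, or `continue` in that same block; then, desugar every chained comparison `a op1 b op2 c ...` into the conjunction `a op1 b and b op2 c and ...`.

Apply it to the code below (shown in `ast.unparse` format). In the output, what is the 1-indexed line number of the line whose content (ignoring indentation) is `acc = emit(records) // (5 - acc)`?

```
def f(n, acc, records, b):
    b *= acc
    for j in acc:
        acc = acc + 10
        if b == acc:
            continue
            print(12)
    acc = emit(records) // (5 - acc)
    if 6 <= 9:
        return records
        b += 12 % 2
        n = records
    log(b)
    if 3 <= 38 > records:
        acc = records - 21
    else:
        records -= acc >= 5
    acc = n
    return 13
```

7

Transformed code:
def f(n, acc, records, b):
    b *= acc
    for j in acc:
        acc = acc + 10
        if b == acc:
            continue
    acc = emit(records) // (5 - acc)
    if 6 <= 9:
        return records
    log(b)
    if 3 <= 38 and 38 > records:
        acc = records - 21
    else:
        records -= acc >= 5
    acc = n
    return 13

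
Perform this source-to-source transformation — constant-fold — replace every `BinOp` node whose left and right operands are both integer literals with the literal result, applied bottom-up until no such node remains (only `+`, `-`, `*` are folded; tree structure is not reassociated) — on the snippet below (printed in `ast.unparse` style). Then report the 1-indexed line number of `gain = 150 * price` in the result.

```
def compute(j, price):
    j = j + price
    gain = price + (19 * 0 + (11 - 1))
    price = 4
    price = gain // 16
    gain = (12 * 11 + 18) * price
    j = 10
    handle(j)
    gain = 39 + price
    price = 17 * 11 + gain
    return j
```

6

Transformed code:
def compute(j, price):
    j = j + price
    gain = price + 10
    price = 4
    price = gain // 16
    gain = 150 * price
    j = 10
    handle(j)
    gain = 39 + price
    price = 187 + gain
    return j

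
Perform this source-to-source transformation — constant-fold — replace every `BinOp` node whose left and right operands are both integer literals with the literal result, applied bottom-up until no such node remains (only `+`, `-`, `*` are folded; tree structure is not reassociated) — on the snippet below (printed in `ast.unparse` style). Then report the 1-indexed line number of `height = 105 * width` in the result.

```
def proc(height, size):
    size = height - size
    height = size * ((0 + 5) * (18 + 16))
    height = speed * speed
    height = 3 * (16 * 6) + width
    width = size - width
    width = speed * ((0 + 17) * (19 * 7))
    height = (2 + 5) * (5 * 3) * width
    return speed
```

8

Transformed code:
def proc(height, size):
    size = height - size
    height = size * 170
    height = speed * speed
    height = 288 + width
    width = size - width
    width = speed * 2261
    height = 105 * width
    return speed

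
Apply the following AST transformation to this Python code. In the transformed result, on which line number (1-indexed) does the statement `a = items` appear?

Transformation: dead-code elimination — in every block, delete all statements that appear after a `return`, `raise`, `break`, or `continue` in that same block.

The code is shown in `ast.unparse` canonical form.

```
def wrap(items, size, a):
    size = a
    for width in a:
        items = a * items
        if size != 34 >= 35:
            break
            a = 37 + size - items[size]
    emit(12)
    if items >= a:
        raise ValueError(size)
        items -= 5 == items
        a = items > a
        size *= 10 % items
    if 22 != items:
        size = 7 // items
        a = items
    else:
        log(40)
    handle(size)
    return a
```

Transformed code:
def wrap(items, size, a):
    size = a
    for width in a:
        items = a * items
        if size != 34 >= 35:
            break
    emit(12)
    if items >= a:
        raise ValueError(size)
    if 22 != items:
        size = 7 // items
        a = items
    else:
        log(40)
    handle(size)
    return a

12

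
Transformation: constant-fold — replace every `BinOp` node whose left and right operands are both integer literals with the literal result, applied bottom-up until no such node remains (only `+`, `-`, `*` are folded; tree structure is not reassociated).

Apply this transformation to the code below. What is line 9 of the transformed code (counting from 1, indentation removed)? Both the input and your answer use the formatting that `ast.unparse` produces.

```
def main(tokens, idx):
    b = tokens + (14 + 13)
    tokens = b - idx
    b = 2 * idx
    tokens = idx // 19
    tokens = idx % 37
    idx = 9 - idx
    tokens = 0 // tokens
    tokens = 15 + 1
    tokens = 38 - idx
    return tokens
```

tokens = 16

Transformed code:
def main(tokens, idx):
    b = tokens + 27
    tokens = b - idx
    b = 2 * idx
    tokens = idx // 19
    tokens = idx % 37
    idx = 9 - idx
    tokens = 0 // tokens
    tokens = 16
    tokens = 38 - idx
    return tokens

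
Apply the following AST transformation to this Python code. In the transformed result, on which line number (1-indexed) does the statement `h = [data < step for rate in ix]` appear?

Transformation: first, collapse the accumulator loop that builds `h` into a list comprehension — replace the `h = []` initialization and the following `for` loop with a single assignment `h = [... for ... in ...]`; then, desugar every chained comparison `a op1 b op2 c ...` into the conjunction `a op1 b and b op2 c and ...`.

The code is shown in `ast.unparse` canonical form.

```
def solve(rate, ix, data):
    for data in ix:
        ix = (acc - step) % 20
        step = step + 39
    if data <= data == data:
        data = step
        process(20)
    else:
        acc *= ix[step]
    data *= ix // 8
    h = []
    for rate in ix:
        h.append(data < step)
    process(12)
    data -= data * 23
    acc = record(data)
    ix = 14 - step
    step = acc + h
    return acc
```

11

Transformed code:
def solve(rate, ix, data):
    for data in ix:
        ix = (acc - step) % 20
        step = step + 39
    if data <= data and data == data:
        data = step
        process(20)
    else:
        acc *= ix[step]
    data *= ix // 8
    h = [data < step for rate in ix]
    process(12)
    data -= data * 23
    acc = record(data)
    ix = 14 - step
    step = acc + h
    return acc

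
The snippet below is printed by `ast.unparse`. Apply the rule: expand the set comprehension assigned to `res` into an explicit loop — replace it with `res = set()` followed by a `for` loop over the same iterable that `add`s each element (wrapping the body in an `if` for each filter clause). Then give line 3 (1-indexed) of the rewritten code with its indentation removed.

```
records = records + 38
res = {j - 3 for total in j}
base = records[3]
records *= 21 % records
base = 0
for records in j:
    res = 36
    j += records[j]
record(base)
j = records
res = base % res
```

Transformed code:
records = records + 38
res = set()
for total in j:
    res.add(j - 3)
base = records[3]
records *= 21 % records
base = 0
for records in j:
    res = 36
    j += records[j]
record(base)
j = records
res = base % res

for total in j:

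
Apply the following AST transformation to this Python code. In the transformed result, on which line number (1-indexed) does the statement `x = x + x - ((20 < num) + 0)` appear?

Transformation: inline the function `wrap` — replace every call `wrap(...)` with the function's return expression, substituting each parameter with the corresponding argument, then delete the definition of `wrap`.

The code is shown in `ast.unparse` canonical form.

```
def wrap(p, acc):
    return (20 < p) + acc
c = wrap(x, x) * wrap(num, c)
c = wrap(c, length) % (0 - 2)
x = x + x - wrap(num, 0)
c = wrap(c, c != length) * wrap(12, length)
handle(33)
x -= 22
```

Transformed code:
c = ((20 < x) + x) * ((20 < num) + c)
c = ((20 < c) + length) % (0 - 2)
x = x + x - ((20 < num) + 0)
c = ((20 < c) + (c != length)) * ((20 < 12) + length)
handle(33)
x -= 22

3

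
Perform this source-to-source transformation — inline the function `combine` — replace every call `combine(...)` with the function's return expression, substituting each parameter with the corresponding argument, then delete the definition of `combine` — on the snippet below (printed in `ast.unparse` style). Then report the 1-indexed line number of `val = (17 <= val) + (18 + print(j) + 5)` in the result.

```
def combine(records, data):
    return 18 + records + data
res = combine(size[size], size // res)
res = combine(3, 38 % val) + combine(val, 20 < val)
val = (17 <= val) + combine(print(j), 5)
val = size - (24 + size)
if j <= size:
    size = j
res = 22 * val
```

Transformed code:
res = 18 + size[size] + size // res
res = 18 + 3 + 38 % val + (18 + val + (20 < val))
val = (17 <= val) + (18 + print(j) + 5)
val = size - (24 + size)
if j <= size:
    size = j
res = 22 * val

3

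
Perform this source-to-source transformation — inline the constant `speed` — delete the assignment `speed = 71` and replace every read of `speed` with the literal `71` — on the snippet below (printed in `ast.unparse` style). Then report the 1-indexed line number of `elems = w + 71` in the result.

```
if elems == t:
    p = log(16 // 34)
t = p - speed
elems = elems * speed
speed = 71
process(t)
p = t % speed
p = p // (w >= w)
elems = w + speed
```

Transformed code:
if elems == t:
    p = log(16 // 34)
t = p - 71
elems = elems * 71
process(t)
p = t % 71
p = p // (w >= w)
elems = w + 71

8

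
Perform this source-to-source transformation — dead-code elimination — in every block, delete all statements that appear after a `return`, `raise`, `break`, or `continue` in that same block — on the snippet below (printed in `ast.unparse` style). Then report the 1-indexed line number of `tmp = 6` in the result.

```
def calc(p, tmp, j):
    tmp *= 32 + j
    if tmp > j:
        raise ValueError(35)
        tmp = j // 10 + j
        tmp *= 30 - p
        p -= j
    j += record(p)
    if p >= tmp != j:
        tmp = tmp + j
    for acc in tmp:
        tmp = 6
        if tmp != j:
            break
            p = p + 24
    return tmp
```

Transformed code:
def calc(p, tmp, j):
    tmp *= 32 + j
    if tmp > j:
        raise ValueError(35)
    j += record(p)
    if p >= tmp != j:
        tmp = tmp + j
    for acc in tmp:
        tmp = 6
        if tmp != j:
            break
    return tmp

9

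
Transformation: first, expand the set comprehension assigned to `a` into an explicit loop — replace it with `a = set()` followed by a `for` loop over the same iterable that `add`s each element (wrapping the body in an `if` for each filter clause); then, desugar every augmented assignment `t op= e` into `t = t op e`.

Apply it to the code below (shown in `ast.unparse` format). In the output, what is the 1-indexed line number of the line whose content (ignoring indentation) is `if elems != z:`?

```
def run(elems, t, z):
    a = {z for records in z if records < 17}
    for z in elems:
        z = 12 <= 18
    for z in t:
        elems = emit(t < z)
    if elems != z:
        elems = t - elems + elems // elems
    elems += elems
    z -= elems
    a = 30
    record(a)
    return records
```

Transformed code:
def run(elems, t, z):
    a = set()
    for records in z:
        if records < 17:
            a.add(z)
    for z in elems:
        z = 12 <= 18
    for z in t:
        elems = emit(t < z)
    if elems != z:
        elems = t - elems + elems // elems
    elems = elems + elems
    z = z - elems
    a = 30
    record(a)
    return records

10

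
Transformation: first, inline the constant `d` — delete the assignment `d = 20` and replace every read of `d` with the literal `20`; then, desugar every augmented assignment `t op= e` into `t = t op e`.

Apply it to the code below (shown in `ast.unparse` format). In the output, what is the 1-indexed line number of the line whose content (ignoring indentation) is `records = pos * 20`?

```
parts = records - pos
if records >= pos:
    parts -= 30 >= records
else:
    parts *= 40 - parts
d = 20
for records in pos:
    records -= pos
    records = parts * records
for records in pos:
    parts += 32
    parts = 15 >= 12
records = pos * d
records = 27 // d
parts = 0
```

12

Transformed code:
parts = records - pos
if records >= pos:
    parts = parts - (30 >= records)
else:
    parts = parts * (40 - parts)
for records in pos:
    records = records - pos
    records = parts * records
for records in pos:
    parts = parts + 32
    parts = 15 >= 12
records = pos * 20
records = 27 // 20
parts = 0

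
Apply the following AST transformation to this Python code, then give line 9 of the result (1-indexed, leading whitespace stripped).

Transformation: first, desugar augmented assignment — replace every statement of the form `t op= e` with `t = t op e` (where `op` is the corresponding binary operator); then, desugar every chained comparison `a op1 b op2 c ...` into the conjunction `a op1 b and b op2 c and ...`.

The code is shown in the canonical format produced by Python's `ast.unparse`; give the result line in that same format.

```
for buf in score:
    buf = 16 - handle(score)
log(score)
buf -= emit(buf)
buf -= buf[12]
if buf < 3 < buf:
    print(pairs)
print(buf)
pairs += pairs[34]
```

pairs = pairs + pairs[34]

Transformed code:
for buf in score:
    buf = 16 - handle(score)
log(score)
buf = buf - emit(buf)
buf = buf - buf[12]
if buf < 3 and 3 < buf:
    print(pairs)
print(buf)
pairs = pairs + pairs[34]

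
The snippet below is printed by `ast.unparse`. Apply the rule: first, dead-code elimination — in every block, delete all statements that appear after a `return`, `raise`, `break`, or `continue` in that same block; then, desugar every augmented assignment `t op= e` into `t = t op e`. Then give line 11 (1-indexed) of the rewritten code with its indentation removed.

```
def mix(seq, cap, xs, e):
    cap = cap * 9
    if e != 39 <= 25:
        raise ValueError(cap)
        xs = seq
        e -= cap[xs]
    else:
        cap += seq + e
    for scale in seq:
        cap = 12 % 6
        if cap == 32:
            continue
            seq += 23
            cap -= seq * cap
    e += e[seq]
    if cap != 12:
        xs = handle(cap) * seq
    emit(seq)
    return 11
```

Transformed code:
def mix(seq, cap, xs, e):
    cap = cap * 9
    if e != 39 <= 25:
        raise ValueError(cap)
    else:
        cap = cap + (seq + e)
    for scale in seq:
        cap = 12 % 6
        if cap == 32:
            continue
    e = e + e[seq]
    if cap != 12:
        xs = handle(cap) * seq
    emit(seq)
    return 11

e = e + e[seq]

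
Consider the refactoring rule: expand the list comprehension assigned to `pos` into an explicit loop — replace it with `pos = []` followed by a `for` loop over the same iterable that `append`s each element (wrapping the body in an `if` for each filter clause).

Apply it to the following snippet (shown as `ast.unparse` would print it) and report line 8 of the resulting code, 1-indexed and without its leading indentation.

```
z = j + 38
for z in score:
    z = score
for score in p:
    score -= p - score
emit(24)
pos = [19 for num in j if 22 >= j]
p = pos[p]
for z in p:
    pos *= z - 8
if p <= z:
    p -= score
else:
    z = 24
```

for num in j:

Transformed code:
z = j + 38
for z in score:
    z = score
for score in p:
    score -= p - score
emit(24)
pos = []
for num in j:
    if 22 >= j:
        pos.append(19)
p = pos[p]
for z in p:
    pos *= z - 8
if p <= z:
    p -= score
else:
    z = 24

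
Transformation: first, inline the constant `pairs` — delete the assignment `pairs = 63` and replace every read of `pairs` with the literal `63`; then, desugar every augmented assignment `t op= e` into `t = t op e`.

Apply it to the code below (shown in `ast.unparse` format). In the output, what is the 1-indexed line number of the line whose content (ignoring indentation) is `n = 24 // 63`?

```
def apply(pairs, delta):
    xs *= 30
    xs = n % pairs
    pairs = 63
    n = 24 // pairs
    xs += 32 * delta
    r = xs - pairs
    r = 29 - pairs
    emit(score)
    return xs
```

Transformed code:
def apply(pairs, delta):
    xs = xs * 30
    xs = n % 63
    n = 24 // 63
    xs = xs + 32 * delta
    r = xs - 63
    r = 29 - 63
    emit(score)
    return xs

4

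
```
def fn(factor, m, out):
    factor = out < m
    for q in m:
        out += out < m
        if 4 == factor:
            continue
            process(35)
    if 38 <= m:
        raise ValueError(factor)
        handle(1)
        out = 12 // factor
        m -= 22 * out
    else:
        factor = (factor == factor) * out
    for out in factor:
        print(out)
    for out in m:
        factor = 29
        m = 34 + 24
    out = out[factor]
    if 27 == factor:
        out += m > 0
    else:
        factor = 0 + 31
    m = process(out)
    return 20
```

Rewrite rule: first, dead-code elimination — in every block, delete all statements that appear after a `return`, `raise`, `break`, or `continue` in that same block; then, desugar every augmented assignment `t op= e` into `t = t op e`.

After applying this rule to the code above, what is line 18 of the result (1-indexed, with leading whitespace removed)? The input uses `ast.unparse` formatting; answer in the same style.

Transformed code:
def fn(factor, m, out):
    factor = out < m
    for q in m:
        out = out + (out < m)
        if 4 == factor:
            continue
    if 38 <= m:
        raise ValueError(factor)
    else:
        factor = (factor == factor) * out
    for out in factor:
        print(out)
    for out in m:
        factor = 29
        m = 34 + 24
    out = out[factor]
    if 27 == factor:
        out = out + (m > 0)
    else:
        factor = 0 + 31
    m = process(out)
    return 20

out = out + (m > 0)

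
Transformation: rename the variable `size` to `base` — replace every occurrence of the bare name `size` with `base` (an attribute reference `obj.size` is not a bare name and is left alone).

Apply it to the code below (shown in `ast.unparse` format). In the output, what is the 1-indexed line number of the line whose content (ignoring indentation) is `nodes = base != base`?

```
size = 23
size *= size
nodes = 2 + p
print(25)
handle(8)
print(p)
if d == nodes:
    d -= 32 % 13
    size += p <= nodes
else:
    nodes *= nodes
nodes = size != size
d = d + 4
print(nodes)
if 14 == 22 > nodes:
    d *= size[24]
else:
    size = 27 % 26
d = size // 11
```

12

Transformed code:
base = 23
base *= base
nodes = 2 + p
print(25)
handle(8)
print(p)
if d == nodes:
    d -= 32 % 13
    base += p <= nodes
else:
    nodes *= nodes
nodes = base != base
d = d + 4
print(nodes)
if 14 == 22 > nodes:
    d *= base[24]
else:
    base = 27 % 26
d = base // 11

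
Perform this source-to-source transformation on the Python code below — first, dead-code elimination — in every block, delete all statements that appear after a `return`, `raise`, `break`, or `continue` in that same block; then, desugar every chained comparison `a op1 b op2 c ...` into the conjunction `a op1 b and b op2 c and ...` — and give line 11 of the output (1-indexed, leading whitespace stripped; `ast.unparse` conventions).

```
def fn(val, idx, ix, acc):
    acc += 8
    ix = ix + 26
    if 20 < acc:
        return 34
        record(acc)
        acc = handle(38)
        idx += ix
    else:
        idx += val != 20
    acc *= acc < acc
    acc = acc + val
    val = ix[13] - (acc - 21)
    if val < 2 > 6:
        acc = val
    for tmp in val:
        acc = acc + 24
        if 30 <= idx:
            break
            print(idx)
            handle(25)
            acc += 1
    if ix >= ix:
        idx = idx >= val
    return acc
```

Transformed code:
def fn(val, idx, ix, acc):
    acc += 8
    ix = ix + 26
    if 20 < acc:
        return 34
    else:
        idx += val != 20
    acc *= acc < acc
    acc = acc + val
    val = ix[13] - (acc - 21)
    if val < 2 and 2 > 6:
        acc = val
    for tmp in val:
        acc = acc + 24
        if 30 <= idx:
            break
    if ix >= ix:
        idx = idx >= val
    return acc

if val < 2 and 2 > 6:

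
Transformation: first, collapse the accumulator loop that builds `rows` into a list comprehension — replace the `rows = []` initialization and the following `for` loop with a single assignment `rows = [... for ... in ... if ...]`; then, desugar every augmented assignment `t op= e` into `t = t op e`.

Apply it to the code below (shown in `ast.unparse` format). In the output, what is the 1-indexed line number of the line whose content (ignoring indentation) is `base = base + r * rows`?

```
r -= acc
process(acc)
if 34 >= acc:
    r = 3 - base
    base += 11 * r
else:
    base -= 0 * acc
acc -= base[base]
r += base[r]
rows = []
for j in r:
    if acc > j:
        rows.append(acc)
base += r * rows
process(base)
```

11

Transformed code:
r = r - acc
process(acc)
if 34 >= acc:
    r = 3 - base
    base = base + 11 * r
else:
    base = base - 0 * acc
acc = acc - base[base]
r = r + base[r]
rows = [acc for j in r if acc > j]
base = base + r * rows
process(base)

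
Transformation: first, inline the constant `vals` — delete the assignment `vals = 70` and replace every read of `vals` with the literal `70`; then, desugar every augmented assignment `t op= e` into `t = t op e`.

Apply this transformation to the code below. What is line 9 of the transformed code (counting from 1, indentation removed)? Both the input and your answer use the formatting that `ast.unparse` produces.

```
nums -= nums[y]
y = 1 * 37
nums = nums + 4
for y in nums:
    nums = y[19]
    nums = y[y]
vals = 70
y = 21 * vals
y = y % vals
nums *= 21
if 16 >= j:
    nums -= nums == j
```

Transformed code:
nums = nums - nums[y]
y = 1 * 37
nums = nums + 4
for y in nums:
    nums = y[19]
    nums = y[y]
y = 21 * 70
y = y % 70
nums = nums * 21
if 16 >= j:
    nums = nums - (nums == j)

nums = nums * 21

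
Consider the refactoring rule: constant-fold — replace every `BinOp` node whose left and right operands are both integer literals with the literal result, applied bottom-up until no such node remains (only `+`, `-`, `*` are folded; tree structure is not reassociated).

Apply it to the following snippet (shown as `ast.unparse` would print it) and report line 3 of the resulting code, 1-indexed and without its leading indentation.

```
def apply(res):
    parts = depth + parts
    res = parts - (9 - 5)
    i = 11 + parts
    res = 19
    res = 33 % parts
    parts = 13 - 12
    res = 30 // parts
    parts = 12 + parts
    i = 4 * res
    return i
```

res = parts - 4

Transformed code:
def apply(res):
    parts = depth + parts
    res = parts - 4
    i = 11 + parts
    res = 19
    res = 33 % parts
    parts = 1
    res = 30 // parts
    parts = 12 + parts
    i = 4 * res
    return i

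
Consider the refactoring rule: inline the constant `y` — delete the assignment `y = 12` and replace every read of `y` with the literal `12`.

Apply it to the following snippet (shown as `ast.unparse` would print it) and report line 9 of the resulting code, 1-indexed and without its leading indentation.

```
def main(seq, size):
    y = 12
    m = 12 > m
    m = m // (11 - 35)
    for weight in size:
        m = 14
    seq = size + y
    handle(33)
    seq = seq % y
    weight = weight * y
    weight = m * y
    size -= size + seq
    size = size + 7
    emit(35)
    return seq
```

Transformed code:
def main(seq, size):
    m = 12 > m
    m = m // (11 - 35)
    for weight in size:
        m = 14
    seq = size + 12
    handle(33)
    seq = seq % 12
    weight = weight * 12
    weight = m * 12
    size -= size + seq
    size = size + 7
    emit(35)
    return seq

weight = weight * 12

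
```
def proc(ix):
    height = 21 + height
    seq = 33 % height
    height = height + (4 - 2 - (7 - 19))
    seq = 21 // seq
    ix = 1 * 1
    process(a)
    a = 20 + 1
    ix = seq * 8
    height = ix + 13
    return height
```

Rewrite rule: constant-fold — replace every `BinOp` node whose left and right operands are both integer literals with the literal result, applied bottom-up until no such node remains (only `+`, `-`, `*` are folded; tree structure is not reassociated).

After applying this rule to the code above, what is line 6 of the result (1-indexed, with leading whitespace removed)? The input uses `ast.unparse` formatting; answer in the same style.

ix = 1

Transformed code:
def proc(ix):
    height = 21 + height
    seq = 33 % height
    height = height + 14
    seq = 21 // seq
    ix = 1
    process(a)
    a = 21
    ix = seq * 8
    height = ix + 13
    return height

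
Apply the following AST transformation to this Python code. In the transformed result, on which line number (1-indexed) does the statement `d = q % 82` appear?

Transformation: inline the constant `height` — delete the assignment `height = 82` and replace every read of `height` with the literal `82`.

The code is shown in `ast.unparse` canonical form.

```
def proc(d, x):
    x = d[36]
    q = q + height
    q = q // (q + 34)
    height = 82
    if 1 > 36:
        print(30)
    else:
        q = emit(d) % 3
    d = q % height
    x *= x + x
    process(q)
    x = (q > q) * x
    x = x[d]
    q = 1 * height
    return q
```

9

Transformed code:
def proc(d, x):
    x = d[36]
    q = q + 82
    q = q // (q + 34)
    if 1 > 36:
        print(30)
    else:
        q = emit(d) % 3
    d = q % 82
    x *= x + x
    process(q)
    x = (q > q) * x
    x = x[d]
    q = 1 * 82
    return q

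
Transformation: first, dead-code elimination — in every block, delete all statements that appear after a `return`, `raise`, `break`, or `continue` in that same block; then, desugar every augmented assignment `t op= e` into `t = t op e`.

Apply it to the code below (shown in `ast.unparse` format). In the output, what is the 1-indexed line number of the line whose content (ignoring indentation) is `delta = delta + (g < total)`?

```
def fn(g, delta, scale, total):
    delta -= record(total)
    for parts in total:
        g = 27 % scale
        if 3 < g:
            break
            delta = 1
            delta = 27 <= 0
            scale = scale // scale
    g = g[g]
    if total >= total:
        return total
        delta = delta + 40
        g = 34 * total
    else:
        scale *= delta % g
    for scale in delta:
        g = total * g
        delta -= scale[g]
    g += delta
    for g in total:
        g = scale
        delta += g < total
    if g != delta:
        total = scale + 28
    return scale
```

Transformed code:
def fn(g, delta, scale, total):
    delta = delta - record(total)
    for parts in total:
        g = 27 % scale
        if 3 < g:
            break
    g = g[g]
    if total >= total:
        return total
    else:
        scale = scale * (delta % g)
    for scale in delta:
        g = total * g
        delta = delta - scale[g]
    g = g + delta
    for g in total:
        g = scale
        delta = delta + (g < total)
    if g != delta:
        total = scale + 28
    return scale

18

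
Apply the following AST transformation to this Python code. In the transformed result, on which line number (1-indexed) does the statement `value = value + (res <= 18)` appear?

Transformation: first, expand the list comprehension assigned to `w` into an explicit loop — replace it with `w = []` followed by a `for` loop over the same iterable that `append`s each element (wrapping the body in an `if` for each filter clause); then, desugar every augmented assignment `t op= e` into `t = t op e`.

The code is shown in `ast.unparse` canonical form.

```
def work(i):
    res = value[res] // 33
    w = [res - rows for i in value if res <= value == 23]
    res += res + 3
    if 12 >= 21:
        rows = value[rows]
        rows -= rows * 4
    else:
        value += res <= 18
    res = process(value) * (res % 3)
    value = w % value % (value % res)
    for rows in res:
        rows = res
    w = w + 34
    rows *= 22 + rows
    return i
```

Transformed code:
def work(i):
    res = value[res] // 33
    w = []
    for i in value:
        if res <= value == 23:
            w.append(res - rows)
    res = res + (res + 3)
    if 12 >= 21:
        rows = value[rows]
        rows = rows - rows * 4
    else:
        value = value + (res <= 18)
    res = process(value) * (res % 3)
    value = w % value % (value % res)
    for rows in res:
        rows = res
    w = w + 34
    rows = rows * (22 + rows)
    return i

12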